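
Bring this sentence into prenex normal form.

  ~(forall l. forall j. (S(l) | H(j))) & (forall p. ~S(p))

exists l. exists j. forall p. (~S(l) & ~H(j) & ~S(p))

Move each ¬ inward, flipping quantifiers it crosses:
  (exists l. exists j. (~S(l) & ~H(j))) & (forall p. ~S(p))
All bound variables are already distinct, so no renaming is needed.
Extract every quantifier outward, since the variables are now distinct and don't occur free across branches:
  exists l. exists j. forall p. (~S(l) & ~H(j) & ~S(p))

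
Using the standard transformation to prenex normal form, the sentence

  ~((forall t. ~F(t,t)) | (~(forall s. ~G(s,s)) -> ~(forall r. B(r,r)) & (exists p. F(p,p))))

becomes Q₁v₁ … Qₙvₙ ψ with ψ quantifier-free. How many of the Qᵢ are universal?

Eliminate → and ↔ using ¬ and ∨.
  ~((forall t. ~F(t,t)) | ~~(forall s. ~G(s,s)) | ~(forall r. B(r,r)) & (exists p. F(p,p)))
Move each ¬ inward, flipping quantifiers it crosses:
  (exists t. F(t,t)) & (exists s. G(s,s)) & ((forall r. B(r,r)) | (forall p. ~F(p,p)))
All bound variables are already distinct, so no renaming is needed.
Finally move all quantifiers to the prefix:
  exists t. exists s. forall r. forall p. (F(t,t) & G(s,s) & (B(r,r) | ~F(p,p)))
The prefix is exists t exists s forall r forall p: 2 universal, 2 existential.

2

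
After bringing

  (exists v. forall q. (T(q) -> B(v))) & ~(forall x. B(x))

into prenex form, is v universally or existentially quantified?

Eliminate → and ↔ using ¬ and ∨.
  (exists v. forall q. (~T(q) | B(v))) & ~(forall x. B(x))
Move each ¬ inward, flipping quantifiers it crosses:
  (exists v. forall q. (~T(q) | B(v))) & (exists x. ~B(x))
Finally move all quantifiers to the prefix:
  exists v. forall q. exists x. ((~T(q) | B(v)) & ~B(x))
The quantifier exists v sits under an even number of negations (counting the antecedent side of each →), so it remains existential.

existential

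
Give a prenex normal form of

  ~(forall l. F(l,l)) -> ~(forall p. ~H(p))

forall l. exists p. (F(l,l) | H(p))

Rewrite implications/biconditionals: A → B as ¬A ∨ B.
  ~~(forall l. F(l,l)) | ~(forall p. ~H(p))
Drive negations inward (¬∀x A ≡ ∃x ¬A, ¬∃x A ≡ ∀x ¬A, De Morgan for ∧/∨):
  (forall l. F(l,l)) | (exists p. H(p))
All bound variables are already distinct, so no renaming is needed.
Finally move all quantifiers to the prefix:
  forall l. exists p. (F(l,l) | H(p))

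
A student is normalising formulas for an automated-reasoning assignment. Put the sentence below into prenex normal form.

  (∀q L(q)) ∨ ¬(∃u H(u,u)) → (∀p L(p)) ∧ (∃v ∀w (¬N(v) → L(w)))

Eliminate → and ↔ using ¬ and ∨.
  ¬((∀q L(q)) ∨ ¬(∃u H(u,u))) ∨ (∀p L(p)) ∧ (∃v ∀w (¬¬N(v) ∨ L(w)))
Push ¬ through the quantifiers and connectives to reach negation normal form:
  (∃q ¬L(q)) ∧ (∃u H(u,u)) ∨ (∀p L(p)) ∧ (∃v ∀w (N(v) ∨ L(w)))
Extract every quantifier outward, since the variables are now distinct and don't occur free across branches:
  ∃q ∃u ∀p ∃v ∀w (¬L(q) ∧ H(u,u) ∨ L(p) ∧ (N(v) ∨ L(w)))

∃q ∃u ∀p ∃v ∀w (¬L(q) ∧ H(u,u) ∨ L(p) ∧ (N(v) ∨ L(w)))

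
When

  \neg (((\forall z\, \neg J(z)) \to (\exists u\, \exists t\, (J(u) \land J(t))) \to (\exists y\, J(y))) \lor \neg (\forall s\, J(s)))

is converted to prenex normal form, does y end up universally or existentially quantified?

Rewrite implications/biconditionals: A → B as ¬A ∨ B.
  \neg (\neg (\forall z\, \neg J(z)) \lor \neg (\exists u\, \exists t\, (J(u) \land J(t))) \lor (\exists y\, J(y)) \lor \neg (\forall s\, J(s)))
Drive negations inward (¬∀x A ≡ ∃x ¬A, ¬∃x A ≡ ∀x ¬A, De Morgan for ∧/∨):
  (\forall z\, \neg J(z)) \land (\exists u\, \exists t\, (J(u) \land J(t))) \land (\forall y\, \neg J(y)) \land (\forall s\, J(s))
Extract every quantifier outward, since the variables are now distinct and don't occur free across branches:
  \forall z\, \exists u\, \exists t\, \forall y\, \forall s\, (\neg J(z) \land J(u) \land J(t) \land \neg J(y) \land J(s))
The quantifier \exists y sits under an odd number of negations (counting the antecedent side of each →), so it flips to \forall y.

universal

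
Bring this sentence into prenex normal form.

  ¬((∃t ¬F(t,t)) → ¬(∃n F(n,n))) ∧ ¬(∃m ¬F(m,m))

Eliminate → and ↔ using ¬ and ∨.
  ¬(¬(∃t ¬F(t,t)) ∨ ¬(∃n F(n,n))) ∧ ¬(∃m ¬F(m,m))
Drive negations inward (¬∀x A ≡ ∃x ¬A, ¬∃x A ≡ ∀x ¬A, De Morgan for ∧/∨):
  (∃t ¬F(t,t)) ∧ (∃n F(n,n)) ∧ (∀m F(m,m))
All bound variables are already distinct, so no renaming is needed.
Pull the quantifiers to the front (each side's bound variable is not free in the other side):
  ∃t ∃n ∀m (¬F(t,t) ∧ F(n,n) ∧ F(m,m))

∃t ∃n ∀m (¬F(t,t) ∧ F(n,n) ∧ F(m,m))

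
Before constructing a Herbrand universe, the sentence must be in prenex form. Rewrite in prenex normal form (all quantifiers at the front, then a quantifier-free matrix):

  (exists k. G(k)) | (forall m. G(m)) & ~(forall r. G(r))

exists k. forall m. exists r. (G(k) | G(m) & ~G(r))

Move each ¬ inward, flipping quantifiers it crosses:
  (exists k. G(k)) | (forall m. G(m)) & (exists r. ~G(r))
All bound variables are already distinct, so no renaming is needed.
Finally move all quantifiers to the prefix:
  exists k. forall m. exists r. (G(k) | G(m) & ~G(r))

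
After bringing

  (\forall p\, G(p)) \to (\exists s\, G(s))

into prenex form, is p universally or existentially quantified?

Eliminate → and ↔ using ¬ and ∨.
  \neg (\forall p\, G(p)) \lor (\exists s\, G(s))
Move each ¬ inward, flipping quantifiers it crosses:
  (\exists p\, \neg G(p)) \lor (\exists s\, G(s))
All bound variables are already distinct, so no renaming is needed.
Pull the quantifiers to the front (each side's bound variable is not free in the other side):
  \exists p\, \exists s\, (\neg G(p) \lor G(s))
The quantifier \forall p sits under an odd number of negations (counting the antecedent side of each →), so it flips to \exists p.

existential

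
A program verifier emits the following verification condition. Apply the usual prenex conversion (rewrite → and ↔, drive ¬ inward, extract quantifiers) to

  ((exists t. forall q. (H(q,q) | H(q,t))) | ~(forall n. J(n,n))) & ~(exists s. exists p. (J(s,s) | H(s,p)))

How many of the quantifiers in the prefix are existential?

Push ¬ through the quantifiers and connectives to reach negation normal form:
  ((exists t. forall q. (H(q,q) | H(q,t))) | (exists n. ~J(n,n))) & (forall s. forall p. (~J(s,s) & ~H(s,p)))
Pull the quantifiers to the front (each side's bound variable is not free in the other side):
  exists t. forall q. exists n. forall s. forall p. ((H(q,q) | H(q,t) | ~J(n,n)) & ~J(s,s) & ~H(s,p))
The prefix is exists t forall q exists n forall s forall p: 3 universal, 2 existential.

2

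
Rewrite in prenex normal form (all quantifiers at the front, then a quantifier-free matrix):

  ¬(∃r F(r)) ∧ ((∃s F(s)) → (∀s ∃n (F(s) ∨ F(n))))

∀r ∀s ∀y1 ∃n (¬F(r) ∧ (¬F(s) ∨ F(y1) ∨ F(n)))

Rewrite implications/biconditionals: A → B as ¬A ∨ B.
  ¬(∃r F(r)) ∧ (¬(∃s F(s)) ∨ (∀s ∃n (F(s) ∨ F(n))))
Drive negations inward (¬∀x A ≡ ∃x ¬A, ¬∃x A ≡ ∀x ¬A, De Morgan for ∧/∨):
  (∀r ¬F(r)) ∧ ((∀s ¬F(s)) ∨ (∀s ∃n (F(s) ∨ F(n))))
Standardize variables apart so no two quantifiers bind the same name: s↦y1.
  (∀r ¬F(r)) ∧ ((∀s ¬F(s)) ∨ (∀y1 ∃n (F(y1) ∨ F(n))))
Extract every quantifier outward, since the variables are now distinct and don't occur free across branches:
  ∀r ∀s ∀y1 ∃n (¬F(r) ∧ (¬F(s) ∨ F(y1) ∨ F(n)))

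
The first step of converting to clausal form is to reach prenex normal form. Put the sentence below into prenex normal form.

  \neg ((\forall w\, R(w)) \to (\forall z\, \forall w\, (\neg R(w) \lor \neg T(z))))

Eliminate → and ↔ using ¬ and ∨.
  \neg (\neg (\forall w\, R(w)) \lor (\forall z\, \forall w\, (\neg R(w) \lor \neg T(z))))
Push ¬ through the quantifiers and connectives to reach negation normal form:
  (\forall w\, R(w)) \land (\exists z\, \exists w\, (R(w) \land T(z)))
Rename bound variables to avoid capture: w↦y1.
  (\forall w\, R(w)) \land (\exists z\, \exists y1\, (R(y1) \land T(z)))
Finally move all quantifiers to the prefix:
  \forall w\, \exists z\, \exists y1\, (R(w) \land R(y1) \land T(z))

\forall w\, \exists z\, \exists y1\, (R(w) \land R(y1) \land T(z))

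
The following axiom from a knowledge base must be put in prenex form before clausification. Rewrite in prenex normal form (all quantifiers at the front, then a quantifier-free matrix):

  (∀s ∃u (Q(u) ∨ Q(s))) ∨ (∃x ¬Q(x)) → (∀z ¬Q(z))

Rewrite implications/biconditionals: A → B as ¬A ∨ B.
  ¬((∀s ∃u (Q(u) ∨ Q(s))) ∨ (∃x ¬Q(x))) ∨ (∀z ¬Q(z))
Move each ¬ inward, flipping quantifiers it crosses:
  (∃s ∀u (¬Q(u) ∧ ¬Q(s))) ∧ (∀x Q(x)) ∨ (∀z ¬Q(z))
Finally move all quantifiers to the prefix:
  ∃s ∀u ∀x ∀z (¬Q(u) ∧ ¬Q(s) ∧ Q(x) ∨ ¬Q(z))

∃s ∀u ∀x ∀z (¬Q(u) ∧ ¬Q(s) ∧ Q(x) ∨ ¬Q(z))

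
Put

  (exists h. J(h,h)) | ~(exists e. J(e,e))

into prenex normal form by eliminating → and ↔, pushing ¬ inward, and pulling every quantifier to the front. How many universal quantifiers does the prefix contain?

Push ¬ through the quantifiers and connectives to reach negation normal form:
  (exists h. J(h,h)) | (forall e. ~J(e,e))
Finally move all quantifiers to the prefix:
  exists h. forall e. (J(h,h) | ~J(e,e))
The prefix is exists h forall e: 1 universal, 1 existential.

1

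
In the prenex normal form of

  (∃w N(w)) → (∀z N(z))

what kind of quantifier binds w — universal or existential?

universal

First replace A → B with ¬A ∨ B.
  ¬(∃w N(w)) ∨ (∀z N(z))
Drive negations inward (¬∀x A ≡ ∃x ¬A, ¬∃x A ≡ ∀x ¬A, De Morgan for ∧/∨):
  (∀w ¬N(w)) ∨ (∀z N(z))
All bound variables are already distinct, so no renaming is needed.
Extract every quantifier outward, since the variables are now distinct and don't occur free across branches:
  ∀w ∀z (¬N(w) ∨ N(z))
The quantifier ∃w sits under an odd number of negations (counting the antecedent side of each →), so it flips to ∀w.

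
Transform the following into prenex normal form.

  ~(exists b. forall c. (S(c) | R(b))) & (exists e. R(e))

forall b. exists c. exists e. (~S(c) & ~R(b) & R(e))

Drive negations inward (¬∀x A ≡ ∃x ¬A, ¬∃x A ≡ ∀x ¬A, De Morgan for ∧/∨):
  (forall b. exists c. (~S(c) & ~R(b))) & (exists e. R(e))
Finally move all quantifiers to the prefix:
  forall b. exists c. exists e. (~S(c) & ~R(b) & R(e))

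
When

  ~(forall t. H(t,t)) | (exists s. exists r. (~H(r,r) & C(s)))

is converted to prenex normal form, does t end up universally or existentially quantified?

existential

Drive negations inward (¬∀x A ≡ ∃x ¬A, ¬∃x A ≡ ∀x ¬A, De Morgan for ∧/∨):
  (exists t. ~H(t,t)) | (exists s. exists r. (~H(r,r) & C(s)))
All bound variables are already distinct, so no renaming is needed.
Extract every quantifier outward, since the variables are now distinct and don't occur free across branches:
  exists t. exists s. exists r. (~H(t,t) | ~H(r,r) & C(s))
The quantifier forall t sits under an odd number of negations, so it flips to exists t.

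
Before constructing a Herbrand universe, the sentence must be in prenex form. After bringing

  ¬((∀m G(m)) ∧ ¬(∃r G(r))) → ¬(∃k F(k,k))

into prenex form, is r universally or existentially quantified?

Eliminate → and ↔ using ¬ and ∨.
  ¬¬((∀m G(m)) ∧ ¬(∃r G(r))) ∨ ¬(∃k F(k,k))
Move each ¬ inward, flipping quantifiers it crosses:
  (∀m G(m)) ∧ (∀r ¬G(r)) ∨ (∀k ¬F(k,k))
Finally move all quantifiers to the prefix:
  ∀m ∀r ∀k (G(m) ∧ ¬G(r) ∨ ¬F(k,k))
The quantifier ∃r sits under an odd number of negations (counting the antecedent side of each →), so it flips to ∀r.

universal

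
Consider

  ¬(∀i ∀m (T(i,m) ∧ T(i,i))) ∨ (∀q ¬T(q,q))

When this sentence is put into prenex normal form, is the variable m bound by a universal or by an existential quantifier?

existential

Move each ¬ inward, flipping quantifiers it crosses:
  (∃i ∃m (¬T(i,m) ∨ ¬T(i,i))) ∨ (∀q ¬T(q,q))
Finally move all quantifiers to the prefix:
  ∃i ∃m ∀q (¬T(i,m) ∨ ¬T(i,i) ∨ ¬T(q,q))
The quantifier ∀m sits under an odd number of negations, so it flips to ∃m.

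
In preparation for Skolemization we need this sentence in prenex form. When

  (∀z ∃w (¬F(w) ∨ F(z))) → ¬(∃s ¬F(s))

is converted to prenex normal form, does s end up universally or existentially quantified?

Rewrite implications/biconditionals: A → B as ¬A ∨ B.
  ¬(∀z ∃w (¬F(w) ∨ F(z))) ∨ ¬(∃s ¬F(s))
Drive negations inward (¬∀x A ≡ ∃x ¬A, ¬∃x A ≡ ∀x ¬A, De Morgan for ∧/∨):
  (∃z ∀w (F(w) ∧ ¬F(z))) ∨ (∀s F(s))
Pull the quantifiers to the front (each side's bound variable is not free in the other side):
  ∃z ∀w ∀s (F(w) ∧ ¬F(z) ∨ F(s))
The quantifier ∃s sits under an odd number of negations (counting the antecedent side of each →), so it flips to ∀s.

universal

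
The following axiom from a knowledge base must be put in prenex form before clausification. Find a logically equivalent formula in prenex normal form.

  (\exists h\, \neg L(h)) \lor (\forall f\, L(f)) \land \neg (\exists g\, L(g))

\exists h\, \forall f\, \forall g\, (\neg L(h) \lor L(f) \land \neg L(g))

Push ¬ through the quantifiers and connectives to reach negation normal form:
  (\exists h\, \neg L(h)) \lor (\forall f\, L(f)) \land (\forall g\, \neg L(g))
All bound variables are already distinct, so no renaming is needed.
Pull the quantifiers to the front (each side's bound variable is not free in the other side):
  \exists h\, \forall f\, \forall g\, (\neg L(h) \lor L(f) \land \neg L(g))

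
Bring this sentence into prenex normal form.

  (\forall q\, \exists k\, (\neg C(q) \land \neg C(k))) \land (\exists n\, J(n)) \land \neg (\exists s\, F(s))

Move each ¬ inward, flipping quantifiers it crosses:
  (\forall q\, \exists k\, (\neg C(q) \land \neg C(k))) \land (\exists n\, J(n)) \land (\forall s\, \neg F(s))
Finally move all quantifiers to the prefix:
  \forall q\, \exists k\, \exists n\, \forall s\, (\neg C(q) \land \neg C(k) \land J(n) \land \neg F(s))

\forall q\, \exists k\, \exists n\, \forall s\, (\neg C(q) \land \neg C(k) \land J(n) \land \neg F(s))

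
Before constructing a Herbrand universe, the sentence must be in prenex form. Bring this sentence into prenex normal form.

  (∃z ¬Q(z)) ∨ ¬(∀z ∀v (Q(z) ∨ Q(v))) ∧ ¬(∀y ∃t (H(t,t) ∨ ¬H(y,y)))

∃z ∃x1 ∃v ∃y ∀t (¬Q(z) ∨ ¬Q(x1) ∧ ¬Q(v) ∧ ¬H(t,t) ∧ H(y,y))

Drive negations inward (¬∀x A ≡ ∃x ¬A, ¬∃x A ≡ ∀x ¬A, De Morgan for ∧/∨):
  (∃z ¬Q(z)) ∨ (∃z ∃v (¬Q(z) ∧ ¬Q(v))) ∧ (∃y ∀t (¬H(t,t) ∧ H(y,y)))
Give each quantifier a distinct variable: z↦x1.
  (∃z ¬Q(z)) ∨ (∃x1 ∃v (¬Q(x1) ∧ ¬Q(v))) ∧ (∃y ∀t (¬H(t,t) ∧ H(y,y)))
Finally move all quantifiers to the prefix:
  ∃z ∃x1 ∃v ∃y ∀t (¬Q(z) ∨ ¬Q(x1) ∧ ¬Q(v) ∧ ¬H(t,t) ∧ H(y,y))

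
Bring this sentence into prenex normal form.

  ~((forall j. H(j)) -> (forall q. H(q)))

Rewrite implications/biconditionals: A → B as ¬A ∨ B.
  ~(~(forall j. H(j)) | (forall q. H(q)))
Move each ¬ inward, flipping quantifiers it crosses:
  (forall j. H(j)) & (exists q. ~H(q))
Extract every quantifier outward, since the variables are now distinct and don't occur free across branches:
  forall j. exists q. (H(j) & ~H(q))

forall j. exists q. (H(j) & ~H(q))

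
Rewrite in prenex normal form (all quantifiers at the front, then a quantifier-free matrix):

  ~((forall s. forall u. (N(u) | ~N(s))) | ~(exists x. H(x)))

exists s. exists u. exists x. (~N(u) & N(s) & H(x))

Move each ¬ inward, flipping quantifiers it crosses:
  (exists s. exists u. (~N(u) & N(s))) & (exists x. H(x))
All bound variables are already distinct, so no renaming is needed.
Pull the quantifiers to the front (each side's bound variable is not free in the other side):
  exists s. exists u. exists x. (~N(u) & N(s) & H(x))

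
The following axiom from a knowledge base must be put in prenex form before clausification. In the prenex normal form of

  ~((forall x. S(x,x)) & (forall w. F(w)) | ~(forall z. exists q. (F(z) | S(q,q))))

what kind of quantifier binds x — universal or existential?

Drive negations inward (¬∀x A ≡ ∃x ¬A, ¬∃x A ≡ ∀x ¬A, De Morgan for ∧/∨):
  ((exists x. ~S(x,x)) | (exists w. ~F(w))) & (forall z. exists q. (F(z) | S(q,q)))
All bound variables are already distinct, so no renaming is needed.
Pull the quantifiers to the front (each side's bound variable is not free in the other side):
  exists x. exists w. forall z. exists q. ((~S(x,x) | ~F(w)) & (F(z) | S(q,q)))
The quantifier forall x sits under an odd number of negations, so it flips to exists x.

existential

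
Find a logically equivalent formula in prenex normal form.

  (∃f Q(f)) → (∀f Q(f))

∀f ∀x1 (¬Q(f) ∨ Q(x1))

Rewrite implications/biconditionals: A → B as ¬A ∨ B.
  ¬(∃f Q(f)) ∨ (∀f Q(f))
Push ¬ through the quantifiers and connectives to reach negation normal form:
  (∀f ¬Q(f)) ∨ (∀f Q(f))
Give each quantifier a distinct variable: f↦x1.
  (∀f ¬Q(f)) ∨ (∀x1 Q(x1))
Extract every quantifier outward, since the variables are now distinct and don't occur free across branches:
  ∀f ∀x1 (¬Q(f) ∨ Q(x1))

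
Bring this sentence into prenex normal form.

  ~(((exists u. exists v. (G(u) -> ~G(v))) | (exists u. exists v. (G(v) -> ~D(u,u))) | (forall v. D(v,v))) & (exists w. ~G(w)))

forall u. forall v. forall c. forall x. exists s. forall w. (G(u) & G(v) & G(x) & D(c,c) & ~D(s,s) | G(w))

First replace A → B with ¬A ∨ B.
  ~(((exists u. exists v. (~G(u) | ~G(v))) | (exists u. exists v. (~G(v) | ~D(u,u))) | (forall v. D(v,v))) & (exists w. ~G(w)))
Drive negations inward (¬∀x A ≡ ∃x ¬A, ¬∃x A ≡ ∀x ¬A, De Morgan for ∧/∨):
  (forall u. forall v. (G(u) & G(v))) & (forall u. forall v. (G(v) & D(u,u))) & (exists v. ~D(v,v)) | (forall w. G(w))
Rename bound variables to avoid capture: u↦c, v↦x, v↦s.
  (forall u. forall v. (G(u) & G(v))) & (forall c. forall x. (G(x) & D(c,c))) & (exists s. ~D(s,s)) | (forall w. G(w))
Pull the quantifiers to the front (each side's bound variable is not free in the other side):
  forall u. forall v. forall c. forall x. exists s. forall w. (G(u) & G(v) & G(x) & D(c,c) & ~D(s,s) | G(w))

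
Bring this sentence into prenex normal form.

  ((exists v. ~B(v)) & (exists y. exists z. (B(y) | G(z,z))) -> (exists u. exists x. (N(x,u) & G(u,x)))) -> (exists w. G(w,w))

First replace A → B with ¬A ∨ B.
  ~(~((exists v. ~B(v)) & (exists y. exists z. (B(y) | G(z,z)))) | (exists u. exists x. (N(x,u) & G(u,x)))) | (exists w. G(w,w))
Drive negations inward (¬∀x A ≡ ∃x ¬A, ¬∃x A ≡ ∀x ¬A, De Morgan for ∧/∨):
  (exists v. ~B(v)) & (exists y. exists z. (B(y) | G(z,z))) & (forall u. forall x. (~N(x,u) | ~G(u,x))) | (exists w. G(w,w))
All bound variables are already distinct, so no renaming is needed.
Extract every quantifier outward, since the variables are now distinct and don't occur free across branches:
  exists v. exists y. exists z. forall u. forall x. exists w. (~B(v) & (B(y) | G(z,z)) & (~N(x,u) | ~G(u,x)) | G(w,w))

exists v. exists y. exists z. forall u. forall x. exists w. (~B(v) & (B(y) | G(z,z)) & (~N(x,u) | ~G(u,x)) | G(w,w))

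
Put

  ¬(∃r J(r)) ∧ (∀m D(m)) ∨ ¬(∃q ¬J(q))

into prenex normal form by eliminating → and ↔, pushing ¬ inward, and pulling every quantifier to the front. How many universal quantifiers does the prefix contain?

Move each ¬ inward, flipping quantifiers it crosses:
  (∀r ¬J(r)) ∧ (∀m D(m)) ∨ (∀q J(q))
Pull the quantifiers to the front (each side's bound variable is not free in the other side):
  ∀r ∀m ∀q (¬J(r) ∧ D(m) ∨ J(q))
The prefix is ∀r ∀m ∀q: 3 universal, 0 existential.

3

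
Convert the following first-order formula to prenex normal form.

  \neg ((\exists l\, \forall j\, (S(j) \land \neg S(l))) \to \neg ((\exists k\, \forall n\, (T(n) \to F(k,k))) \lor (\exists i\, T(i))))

\exists l\, \forall j\, \exists k\, \forall n\, \exists i\, (S(j) \land \neg S(l) \land (\neg T(n) \lor F(k,k) \lor T(i)))

Rewrite implications/biconditionals: A → B as ¬A ∨ B.
  \neg (\neg (\exists l\, \forall j\, (S(j) \land \neg S(l))) \lor \neg ((\exists k\, \forall n\, (\neg T(n) \lor F(k,k))) \lor (\exists i\, T(i))))
Drive negations inward (¬∀x A ≡ ∃x ¬A, ¬∃x A ≡ ∀x ¬A, De Morgan for ∧/∨):
  (\exists l\, \forall j\, (S(j) \land \neg S(l))) \land ((\exists k\, \forall n\, (\neg T(n) \lor F(k,k))) \lor (\exists i\, T(i)))
All bound variables are already distinct, so no renaming is needed.
Pull the quantifiers to the front (each side's bound variable is not free in the other side):
  \exists l\, \forall j\, \exists k\, \forall n\, \exists i\, (S(j) \land \neg S(l) \land (\neg T(n) \lor F(k,k) \lor T(i)))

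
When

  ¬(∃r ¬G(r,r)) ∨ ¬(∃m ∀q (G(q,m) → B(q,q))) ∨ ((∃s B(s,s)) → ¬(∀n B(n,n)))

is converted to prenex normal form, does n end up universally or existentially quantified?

existential

Rewrite implications/biconditionals: A → B as ¬A ∨ B.
  ¬(∃r ¬G(r,r)) ∨ ¬(∃m ∀q (¬G(q,m) ∨ B(q,q))) ∨ ¬(∃s B(s,s)) ∨ ¬(∀n B(n,n))
Drive negations inward (¬∀x A ≡ ∃x ¬A, ¬∃x A ≡ ∀x ¬A, De Morgan for ∧/∨):
  (∀r G(r,r)) ∨ (∀m ∃q (G(q,m) ∧ ¬B(q,q))) ∨ (∀s ¬B(s,s)) ∨ (∃n ¬B(n,n))
All bound variables are already distinct, so no renaming is needed.
Finally move all quantifiers to the prefix:
  ∀r ∀m ∃q ∀s ∃n (G(r,r) ∨ G(q,m) ∧ ¬B(q,q) ∨ ¬B(s,s) ∨ ¬B(n,n))
The quantifier ∀n sits under an odd number of negations (counting the antecedent side of each →), so it flips to ∃n.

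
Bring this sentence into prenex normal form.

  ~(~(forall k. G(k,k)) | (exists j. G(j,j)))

forall k. forall j. (G(k,k) & ~G(j,j))

Drive negations inward (¬∀x A ≡ ∃x ¬A, ¬∃x A ≡ ∀x ¬A, De Morgan for ∧/∨):
  (forall k. G(k,k)) & (forall j. ~G(j,j))
Finally move all quantifiers to the prefix:
  forall k. forall j. (G(k,k) & ~G(j,j))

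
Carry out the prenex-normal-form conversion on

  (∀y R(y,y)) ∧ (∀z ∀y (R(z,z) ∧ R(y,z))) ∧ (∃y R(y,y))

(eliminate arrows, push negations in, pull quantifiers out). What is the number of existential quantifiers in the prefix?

Rename bound variables to avoid capture: y↦b, y↦a.
  (∀y R(y,y)) ∧ (∀z ∀b (R(z,z) ∧ R(b,z))) ∧ (∃a R(a,a))
Pull the quantifiers to the front (each side's bound variable is not free in the other side):
  ∀y ∀z ∀b ∃a (R(y,y) ∧ R(z,z) ∧ R(b,z) ∧ R(a,a))
The prefix is ∀y ∀z ∀b ∃a: 3 universal, 1 existential.

1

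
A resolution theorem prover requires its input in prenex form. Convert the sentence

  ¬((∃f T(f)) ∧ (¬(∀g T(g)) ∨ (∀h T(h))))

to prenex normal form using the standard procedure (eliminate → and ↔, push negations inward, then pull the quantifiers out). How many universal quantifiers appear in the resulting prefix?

2

Move each ¬ inward, flipping quantifiers it crosses:
  (∀f ¬T(f)) ∨ (∀g T(g)) ∧ (∃h ¬T(h))
All bound variables are already distinct, so no renaming is needed.
Pull the quantifiers to the front (each side's bound variable is not free in the other side):
  ∀f ∀g ∃h (¬T(f) ∨ T(g) ∧ ¬T(h))
The prefix is ∀f ∀g ∃h: 2 universal, 1 existential.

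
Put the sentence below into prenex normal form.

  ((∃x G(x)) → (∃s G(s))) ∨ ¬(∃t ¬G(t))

Eliminate → and ↔ using ¬ and ∨.
  ¬(∃x G(x)) ∨ (∃s G(s)) ∨ ¬(∃t ¬G(t))
Push ¬ through the quantifiers and connectives to reach negation normal form:
  (∀x ¬G(x)) ∨ (∃s G(s)) ∨ (∀t G(t))
Extract every quantifier outward, since the variables are now distinct and don't occur free across branches:
  ∀x ∃s ∀t (¬G(x) ∨ G(s) ∨ G(t))

∀x ∃s ∀t (¬G(x) ∨ G(s) ∨ G(t))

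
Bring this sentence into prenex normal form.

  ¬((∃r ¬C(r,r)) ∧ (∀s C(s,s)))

∀r ∃s (C(r,r) ∨ ¬C(s,s))

Move each ¬ inward, flipping quantifiers it crosses:
  (∀r C(r,r)) ∨ (∃s ¬C(s,s))
Extract every quantifier outward, since the variables are now distinct and don't occur free across branches:
  ∀r ∃s (C(r,r) ∨ ¬C(s,s))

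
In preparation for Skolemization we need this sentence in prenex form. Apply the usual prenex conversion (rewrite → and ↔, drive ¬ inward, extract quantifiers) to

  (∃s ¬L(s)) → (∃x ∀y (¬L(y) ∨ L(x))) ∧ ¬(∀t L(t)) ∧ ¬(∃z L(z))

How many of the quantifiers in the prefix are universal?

First replace A → B with ¬A ∨ B.
  ¬(∃s ¬L(s)) ∨ (∃x ∀y (¬L(y) ∨ L(x))) ∧ ¬(∀t L(t)) ∧ ¬(∃z L(z))
Drive negations inward (¬∀x A ≡ ∃x ¬A, ¬∃x A ≡ ∀x ¬A, De Morgan for ∧/∨):
  (∀s L(s)) ∨ (∃x ∀y (¬L(y) ∨ L(x))) ∧ (∃t ¬L(t)) ∧ (∀z ¬L(z))
All bound variables are already distinct, so no renaming is needed.
Finally move all quantifiers to the prefix:
  ∀s ∃x ∀y ∃t ∀z (L(s) ∨ (¬L(y) ∨ L(x)) ∧ ¬L(t) ∧ ¬L(z))
The prefix is ∀s ∃x ∀y ∃t ∀z: 3 universal, 2 existential.

3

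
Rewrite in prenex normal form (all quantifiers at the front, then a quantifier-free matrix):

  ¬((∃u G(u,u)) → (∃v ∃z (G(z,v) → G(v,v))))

First replace A → B with ¬A ∨ B.
  ¬(¬(∃u G(u,u)) ∨ (∃v ∃z (¬G(z,v) ∨ G(v,v))))
Drive negations inward (¬∀x A ≡ ∃x ¬A, ¬∃x A ≡ ∀x ¬A, De Morgan for ∧/∨):
  (∃u G(u,u)) ∧ (∀v ∀z (G(z,v) ∧ ¬G(v,v)))
All bound variables are already distinct, so no renaming is needed.
Extract every quantifier outward, since the variables are now distinct and don't occur free across branches:
  ∃u ∀v ∀z (G(u,u) ∧ G(z,v) ∧ ¬G(v,v))

∃u ∀v ∀z (G(u,u) ∧ G(z,v) ∧ ¬G(v,v))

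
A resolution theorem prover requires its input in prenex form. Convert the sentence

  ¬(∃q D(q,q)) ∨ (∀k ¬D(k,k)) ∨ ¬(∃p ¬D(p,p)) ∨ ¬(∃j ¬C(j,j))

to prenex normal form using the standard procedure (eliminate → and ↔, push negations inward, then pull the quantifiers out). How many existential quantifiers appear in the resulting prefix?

Push ¬ through the quantifiers and connectives to reach negation normal form:
  (∀q ¬D(q,q)) ∨ (∀k ¬D(k,k)) ∨ (∀p D(p,p)) ∨ (∀j C(j,j))
All bound variables are already distinct, so no renaming is needed.
Finally move all quantifiers to the prefix:
  ∀q ∀k ∀p ∀j (¬D(q,q) ∨ ¬D(k,k) ∨ D(p,p) ∨ C(j,j))
The prefix is ∀q ∀k ∀p ∀j: 4 universal, 0 existential.

0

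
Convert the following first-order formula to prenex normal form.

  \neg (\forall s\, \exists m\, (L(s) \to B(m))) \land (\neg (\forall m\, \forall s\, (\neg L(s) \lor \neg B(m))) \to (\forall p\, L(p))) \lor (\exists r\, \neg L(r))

\exists s\, \forall m\, \forall u1\, \forall c\, \forall p\, \exists r\, (L(s) \land \neg B(m) \land (\neg L(c) \lor \neg B(u1) \lor L(p)) \lor \neg L(r))

First replace A → B with ¬A ∨ B.
  \neg (\forall s\, \exists m\, (\neg L(s) \lor B(m))) \land (\neg \neg (\forall m\, \forall s\, (\neg L(s) \lor \neg B(m))) \lor (\forall p\, L(p))) \lor (\exists r\, \neg L(r))
Drive negations inward (¬∀x A ≡ ∃x ¬A, ¬∃x A ≡ ∀x ¬A, De Morgan for ∧/∨):
  (\exists s\, \forall m\, (L(s) \land \neg B(m))) \land ((\forall m\, \forall s\, (\neg L(s) \lor \neg B(m))) \lor (\forall p\, L(p))) \lor (\exists r\, \neg L(r))
Standardize variables apart so no two quantifiers bind the same name: m↦u1, s↦c.
  (\exists s\, \forall m\, (L(s) \land \neg B(m))) \land ((\forall u1\, \forall c\, (\neg L(c) \lor \neg B(u1))) \lor (\forall p\, L(p))) \lor (\exists r\, \neg L(r))
Finally move all quantifiers to the prefix:
  \exists s\, \forall m\, \forall u1\, \forall c\, \forall p\, \exists r\, (L(s) \land \neg B(m) \land (\neg L(c) \lor \neg B(u1) \lor L(p)) \lor \neg L(r))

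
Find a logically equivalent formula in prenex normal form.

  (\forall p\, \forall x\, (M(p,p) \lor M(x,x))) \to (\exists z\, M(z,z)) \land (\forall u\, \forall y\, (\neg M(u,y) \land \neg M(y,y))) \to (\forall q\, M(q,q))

First replace A → B with ¬A ∨ B.
  \neg (\forall p\, \forall x\, (M(p,p) \lor M(x,x))) \lor \neg ((\exists z\, M(z,z)) \land (\forall u\, \forall y\, (\neg M(u,y) \land \neg M(y,y)))) \lor (\forall q\, M(q,q))
Drive negations inward (¬∀x A ≡ ∃x ¬A, ¬∃x A ≡ ∀x ¬A, De Morgan for ∧/∨):
  (\exists p\, \exists x\, (\neg M(p,p) \land \neg M(x,x))) \lor (\forall z\, \neg M(z,z)) \lor (\exists u\, \exists y\, (M(u,y) \lor M(y,y))) \lor (\forall q\, M(q,q))
All bound variables are already distinct, so no renaming is needed.
Pull the quantifiers to the front (each side's bound variable is not free in the other side):
  \exists p\, \exists x\, \forall z\, \exists u\, \exists y\, \forall q\, (\neg M(p,p) \land \neg M(x,x) \lor \neg M(z,z) \lor M(u,y) \lor M(y,y) \lor M(q,q))

\exists p\, \exists x\, \forall z\, \exists u\, \exists y\, \forall q\, (\neg M(p,p) \land \neg M(x,x) \lor \neg M(z,z) \lor M(u,y) \lor M(y,y) \lor M(q,q))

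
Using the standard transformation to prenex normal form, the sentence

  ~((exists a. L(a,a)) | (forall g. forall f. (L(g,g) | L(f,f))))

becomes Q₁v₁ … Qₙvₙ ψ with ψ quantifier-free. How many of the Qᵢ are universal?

1

Push ¬ through the quantifiers and connectives to reach negation normal form:
  (forall a. ~L(a,a)) & (exists g. exists f. (~L(g,g) & ~L(f,f)))
Pull the quantifiers to the front (each side's bound variable is not free in the other side):
  forall a. exists g. exists f. (~L(a,a) & ~L(g,g) & ~L(f,f))
The prefix is forall a exists g exists f: 1 universal, 2 existential.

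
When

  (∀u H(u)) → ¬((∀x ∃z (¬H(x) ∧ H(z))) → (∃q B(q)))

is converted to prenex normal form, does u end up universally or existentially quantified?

Rewrite implications/biconditionals: A → B as ¬A ∨ B.
  ¬(∀u H(u)) ∨ ¬(¬(∀x ∃z (¬H(x) ∧ H(z))) ∨ (∃q B(q)))
Move each ¬ inward, flipping quantifiers it crosses:
  (∃u ¬H(u)) ∨ (∀x ∃z (¬H(x) ∧ H(z))) ∧ (∀q ¬B(q))
All bound variables are already distinct, so no renaming is needed.
Finally move all quantifiers to the prefix:
  ∃u ∀x ∃z ∀q (¬H(u) ∨ ¬H(x) ∧ H(z) ∧ ¬B(q))
The quantifier ∀u sits under an odd number of negations (counting the antecedent side of each →), so it flips to ∃u.

existential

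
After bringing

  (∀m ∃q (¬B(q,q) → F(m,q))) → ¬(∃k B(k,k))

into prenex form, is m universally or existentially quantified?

existential

Eliminate → and ↔ using ¬ and ∨.
  ¬(∀m ∃q (¬¬B(q,q) ∨ F(m,q))) ∨ ¬(∃k B(k,k))
Move each ¬ inward, flipping quantifiers it crosses:
  (∃m ∀q (¬B(q,q) ∧ ¬F(m,q))) ∨ (∀k ¬B(k,k))
Finally move all quantifiers to the prefix:
  ∃m ∀q ∀k (¬B(q,q) ∧ ¬F(m,q) ∨ ¬B(k,k))
The quantifier ∀m sits under an odd number of negations (counting the antecedent side of each →), so it flips to ∃m.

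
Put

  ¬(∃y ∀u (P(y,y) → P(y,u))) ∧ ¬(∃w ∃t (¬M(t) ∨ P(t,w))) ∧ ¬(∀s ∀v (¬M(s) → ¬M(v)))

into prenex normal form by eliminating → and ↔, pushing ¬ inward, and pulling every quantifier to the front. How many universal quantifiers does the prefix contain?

3

Rewrite implications/biconditionals: A → B as ¬A ∨ B.
  ¬(∃y ∀u (¬P(y,y) ∨ P(y,u))) ∧ ¬(∃w ∃t (¬M(t) ∨ P(t,w))) ∧ ¬(∀s ∀v (¬¬M(s) ∨ ¬M(v)))
Move each ¬ inward, flipping quantifiers it crosses:
  (∀y ∃u (P(y,y) ∧ ¬P(y,u))) ∧ (∀w ∀t (M(t) ∧ ¬P(t,w))) ∧ (∃s ∃v (¬M(s) ∧ M(v)))
Extract every quantifier outward, since the variables are now distinct and don't occur free across branches:
  ∀y ∃u ∀w ∀t ∃s ∃v (P(y,y) ∧ ¬P(y,u) ∧ M(t) ∧ ¬P(t,w) ∧ ¬M(s) ∧ M(v))
The prefix is ∀y ∃u ∀w ∀t ∃s ∃v: 3 universal, 3 existential.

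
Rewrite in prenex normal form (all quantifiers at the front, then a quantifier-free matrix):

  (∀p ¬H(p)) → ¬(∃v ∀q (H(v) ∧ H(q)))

∃p ∀v ∃q (H(p) ∨ ¬H(v) ∨ ¬H(q))

First replace A → B with ¬A ∨ B.
  ¬(∀p ¬H(p)) ∨ ¬(∃v ∀q (H(v) ∧ H(q)))
Move each ¬ inward, flipping quantifiers it crosses:
  (∃p H(p)) ∨ (∀v ∃q (¬H(v) ∨ ¬H(q)))
Extract every quantifier outward, since the variables are now distinct and don't occur free across branches:
  ∃p ∀v ∃q (H(p) ∨ ¬H(v) ∨ ¬H(q))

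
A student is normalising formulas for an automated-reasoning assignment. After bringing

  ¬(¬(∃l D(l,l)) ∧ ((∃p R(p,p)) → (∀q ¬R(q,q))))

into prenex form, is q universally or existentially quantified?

existential

Eliminate → and ↔ using ¬ and ∨.
  ¬(¬(∃l D(l,l)) ∧ (¬(∃p R(p,p)) ∨ (∀q ¬R(q,q))))
Push ¬ through the quantifiers and connectives to reach negation normal form:
  (∃l D(l,l)) ∨ (∃p R(p,p)) ∧ (∃q R(q,q))
All bound variables are already distinct, so no renaming is needed.
Finally move all quantifiers to the prefix:
  ∃l ∃p ∃q (D(l,l) ∨ R(p,p) ∧ R(q,q))
The quantifier ∀q sits under an odd number of negations (counting the antecedent side of each →), so it flips to ∃q.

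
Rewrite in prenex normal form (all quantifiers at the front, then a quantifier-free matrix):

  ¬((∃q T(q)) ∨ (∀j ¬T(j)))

∀q ∃j (¬T(q) ∧ T(j))

Move each ¬ inward, flipping quantifiers it crosses:
  (∀q ¬T(q)) ∧ (∃j T(j))
Extract every quantifier outward, since the variables are now distinct and don't occur free across branches:
  ∀q ∃j (¬T(q) ∧ T(j))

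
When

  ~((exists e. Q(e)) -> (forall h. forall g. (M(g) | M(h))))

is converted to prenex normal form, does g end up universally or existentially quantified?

First replace A → B with ¬A ∨ B.
  ~(~(exists e. Q(e)) | (forall h. forall g. (M(g) | M(h))))
Move each ¬ inward, flipping quantifiers it crosses:
  (exists e. Q(e)) & (exists h. exists g. (~M(g) & ~M(h)))
Pull the quantifiers to the front (each side's bound variable is not free in the other side):
  exists e. exists h. exists g. (Q(e) & ~M(g) & ~M(h))
The quantifier forall g sits under an odd number of negations (counting the antecedent side of each →), so it flips to exists g.

existential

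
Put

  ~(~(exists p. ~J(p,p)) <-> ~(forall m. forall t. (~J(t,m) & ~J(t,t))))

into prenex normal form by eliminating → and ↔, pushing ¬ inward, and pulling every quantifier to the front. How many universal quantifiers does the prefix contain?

3

First replace A → B with ¬A ∨ B; A ↔ B as (¬A ∨ B) ∧ (¬B ∨ A).
  ~((~~(exists p. ~J(p,p)) | ~(forall m. forall t. (~J(t,m) & ~J(t,t)))) & (~~(forall m. forall t. (~J(t,m) & ~J(t,t))) | ~(exists p. ~J(p,p))))
Push ¬ through the quantifiers and connectives to reach negation normal form:
  (forall p. J(p,p)) & (forall m. forall t. (~J(t,m) & ~J(t,t))) | (exists m. exists t. (J(t,m) | J(t,t))) & (exists p. ~J(p,p))
Rename bound variables to avoid capture: m↦w1, t↦w, p↦v.
  (forall p. J(p,p)) & (forall m. forall t. (~J(t,m) & ~J(t,t))) | (exists w1. exists w. (J(w,w1) | J(w,w))) & (exists v. ~J(v,v))
Finally move all quantifiers to the prefix:
  forall p. forall m. forall t. exists w1. exists w. exists v. (J(p,p) & ~J(t,m) & ~J(t,t) | (J(w,w1) | J(w,w)) & ~J(v,v))
The prefix is forall p forall m forall t exists w1 exists w exists v: 3 universal, 3 existential.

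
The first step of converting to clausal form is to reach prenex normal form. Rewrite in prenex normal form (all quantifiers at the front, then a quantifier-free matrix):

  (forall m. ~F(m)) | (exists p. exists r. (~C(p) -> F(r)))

First replace A → B with ¬A ∨ B.
  (forall m. ~F(m)) | (exists p. exists r. (~~C(p) | F(r)))
Drive negations inward (¬∀x A ≡ ∃x ¬A, ¬∃x A ≡ ∀x ¬A, De Morgan for ∧/∨):
  (forall m. ~F(m)) | (exists p. exists r. (C(p) | F(r)))
Finally move all quantifiers to the prefix:
  forall m. exists p. exists r. (~F(m) | C(p) | F(r))

forall m. exists p. exists r. (~F(m) | C(p) | F(r))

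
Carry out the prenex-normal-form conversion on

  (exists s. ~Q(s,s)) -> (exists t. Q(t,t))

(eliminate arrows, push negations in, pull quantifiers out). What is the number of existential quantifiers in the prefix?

Rewrite implications/biconditionals: A → B as ¬A ∨ B.
  ~(exists s. ~Q(s,s)) | (exists t. Q(t,t))
Drive negations inward (¬∀x A ≡ ∃x ¬A, ¬∃x A ≡ ∀x ¬A, De Morgan for ∧/∨):
  (forall s. Q(s,s)) | (exists t. Q(t,t))
Extract every quantifier outward, since the variables are now distinct and don't occur free across branches:
  forall s. exists t. (Q(s,s) | Q(t,t))
The prefix is forall s exists t: 1 universal, 1 existential.

1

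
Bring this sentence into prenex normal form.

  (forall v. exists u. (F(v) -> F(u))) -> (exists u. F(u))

Eliminate → and ↔ using ¬ and ∨.
  ~(forall v. exists u. (~F(v) | F(u))) | (exists u. F(u))
Drive negations inward (¬∀x A ≡ ∃x ¬A, ¬∃x A ≡ ∀x ¬A, De Morgan for ∧/∨):
  (exists v. forall u. (F(v) & ~F(u))) | (exists u. F(u))
Give each quantifier a distinct variable: u↦t.
  (exists v. forall u. (F(v) & ~F(u))) | (exists t. F(t))
Extract every quantifier outward, since the variables are now distinct and don't occur free across branches:
  exists v. forall u. exists t. (F(v) & ~F(u) | F(t))

exists v. forall u. exists t. (F(v) & ~F(u) | F(t))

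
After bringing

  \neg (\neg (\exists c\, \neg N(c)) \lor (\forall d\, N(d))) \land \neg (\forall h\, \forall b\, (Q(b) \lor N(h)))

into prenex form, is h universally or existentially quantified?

existential

Drive negations inward (¬∀x A ≡ ∃x ¬A, ¬∃x A ≡ ∀x ¬A, De Morgan for ∧/∨):
  (\exists c\, \neg N(c)) \land (\exists d\, \neg N(d)) \land (\exists h\, \exists b\, (\neg Q(b) \land \neg N(h)))
Pull the quantifiers to the front (each side's bound variable is not free in the other side):
  \exists c\, \exists d\, \exists h\, \exists b\, (\neg N(c) \land \neg N(d) \land \neg Q(b) \land \neg N(h))
The quantifier \forall h sits under an odd number of negations, so it flips to \exists h.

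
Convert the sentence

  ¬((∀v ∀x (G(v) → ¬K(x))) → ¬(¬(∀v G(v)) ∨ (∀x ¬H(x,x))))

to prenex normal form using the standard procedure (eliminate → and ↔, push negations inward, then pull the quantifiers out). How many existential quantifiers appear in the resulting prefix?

Rewrite implications/biconditionals: A → B as ¬A ∨ B.
  ¬(¬(∀v ∀x (¬G(v) ∨ ¬K(x))) ∨ ¬(¬(∀v G(v)) ∨ (∀x ¬H(x,x))))
Drive negations inward (¬∀x A ≡ ∃x ¬A, ¬∃x A ≡ ∀x ¬A, De Morgan for ∧/∨):
  (∀v ∀x (¬G(v) ∨ ¬K(x))) ∧ ((∃v ¬G(v)) ∨ (∀x ¬H(x,x)))
Standardize variables apart so no two quantifiers bind the same name: v↦z1, x↦b.
  (∀v ∀x (¬G(v) ∨ ¬K(x))) ∧ ((∃z1 ¬G(z1)) ∨ (∀b ¬H(b,b)))
Extract every quantifier outward, since the variables are now distinct and don't occur free across branches:
  ∀v ∀x ∃z1 ∀b ((¬G(v) ∨ ¬K(x)) ∧ (¬G(z1) ∨ ¬H(b,b)))
The prefix is ∀v ∀x ∃z1 ∀b: 3 universal, 1 existential.

1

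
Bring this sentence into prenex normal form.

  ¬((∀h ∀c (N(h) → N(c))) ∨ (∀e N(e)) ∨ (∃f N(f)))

∃h ∃c ∃e ∀f (N(h) ∧ ¬N(c) ∧ ¬N(e) ∧ ¬N(f))

First replace A → B with ¬A ∨ B.
  ¬((∀h ∀c (¬N(h) ∨ N(c))) ∨ (∀e N(e)) ∨ (∃f N(f)))
Drive negations inward (¬∀x A ≡ ∃x ¬A, ¬∃x A ≡ ∀x ¬A, De Morgan for ∧/∨):
  (∃h ∃c (N(h) ∧ ¬N(c))) ∧ (∃e ¬N(e)) ∧ (∀f ¬N(f))
All bound variables are already distinct, so no renaming is needed.
Finally move all quantifiers to the prefix:
  ∃h ∃c ∃e ∀f (N(h) ∧ ¬N(c) ∧ ¬N(e) ∧ ¬N(f))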